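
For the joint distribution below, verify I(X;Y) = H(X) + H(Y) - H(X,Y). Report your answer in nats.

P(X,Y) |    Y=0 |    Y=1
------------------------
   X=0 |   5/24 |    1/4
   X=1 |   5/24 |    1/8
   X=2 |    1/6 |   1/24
I(X;Y) = 0.0386 nats

Mutual information has multiple equivalent forms:
- I(X;Y) = H(X) - H(X|Y)
- I(X;Y) = H(Y) - H(Y|X)
- I(X;Y) = H(X) + H(Y) - H(X,Y)

Computing all quantities:
H(X) = 1.0506, H(Y) = 0.6792, H(X,Y) = 1.6911
H(X|Y) = 1.0119, H(Y|X) = 0.6406

Verification:
H(X) - H(X|Y) = 1.0506 - 1.0119 = 0.0386
H(Y) - H(Y|X) = 0.6792 - 0.6406 = 0.0386
H(X) + H(Y) - H(X,Y) = 1.0506 + 0.6792 - 1.6911 = 0.0386

All forms give I(X;Y) = 0.0386 nats. ✓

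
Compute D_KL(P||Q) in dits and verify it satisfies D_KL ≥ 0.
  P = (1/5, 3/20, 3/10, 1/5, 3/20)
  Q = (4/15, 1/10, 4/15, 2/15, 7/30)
0.0232 dits

KL divergence satisfies the Gibbs inequality: D_KL(P||Q) ≥ 0 for all distributions P, Q.

D_KL(P||Q) = Σ p(x) log(p(x)/q(x))
Term by term:
  x=0: 1/5 × log_10[(1/5)/(4/15)] = -0.0250
  x=1: 3/20 × log_10[(3/20)/(1/10)] = 0.0264
  x=2: 3/10 × log_10[(3/10)/(4/15)] = 0.0153
  x=3: 1/5 × log_10[(1/5)/(2/15)] = 0.0352
  x=4: 3/20 × log_10[(3/20)/(7/30)] = -0.0288
D_KL(P||Q) = 0.0232 dits

D_KL(P||Q) = 0.0232 ≥ 0 ✓

This non-negativity is a fundamental property: relative entropy cannot be negative because it measures how different Q is from P.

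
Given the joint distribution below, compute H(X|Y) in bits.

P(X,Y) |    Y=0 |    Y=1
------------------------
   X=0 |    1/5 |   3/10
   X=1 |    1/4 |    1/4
0.9927 bits

Using the chain rule: H(X|Y) = H(X,Y) - H(Y)

First, compute H(X,Y) = 1.9855 bits

Marginal P(Y) = (9/20, 11/20)
H(Y) = 0.9928 bits

H(X|Y) = H(X,Y) - H(Y) = 1.9855 - 0.9928 = 0.9927 bits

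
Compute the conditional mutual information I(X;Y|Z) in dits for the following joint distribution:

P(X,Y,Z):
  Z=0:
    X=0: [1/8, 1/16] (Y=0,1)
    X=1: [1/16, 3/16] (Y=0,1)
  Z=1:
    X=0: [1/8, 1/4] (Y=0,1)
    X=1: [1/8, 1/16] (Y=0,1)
0.0292 dits

Conditional mutual information: I(X;Y|Z) = H(X|Z) + H(Y|Z) - H(X,Y|Z)

H(Z) = 0.2976
H(X,Z) = 0.5829 → H(X|Z) = 0.2852
H(Y,Z) = 0.5952 → H(Y|Z) = 0.2976
H(X,Y,Z) = 0.8513 → H(X,Y|Z) = 0.5536

I(X;Y|Z) = 0.2852 + 0.2976 - 0.5536 = 0.0292 dits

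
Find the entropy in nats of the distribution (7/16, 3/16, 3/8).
1.0434 nats

Shannon entropy is H(X) = -Σ p(x) log p(x).

For P = (7/16, 3/16, 3/8):
H = -7/16 × log_e(7/16) -3/16 × log_e(3/16) -3/8 × log_e(3/8)
H = 1.0434 nats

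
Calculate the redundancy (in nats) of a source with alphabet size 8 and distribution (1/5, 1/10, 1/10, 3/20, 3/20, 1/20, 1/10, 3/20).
0.0633 nats

Redundancy measures how far a source is from maximum entropy:
R = H_max - H(X)

Maximum entropy for 8 symbols: H_max = log_e(8) = 2.0794 nats
Actual entropy: H(X) = 2.0162 nats
Redundancy: R = 2.0794 - 2.0162 = 0.0633 nats

This redundancy represents potential for compression: the source could be compressed by 0.0633 nats per symbol.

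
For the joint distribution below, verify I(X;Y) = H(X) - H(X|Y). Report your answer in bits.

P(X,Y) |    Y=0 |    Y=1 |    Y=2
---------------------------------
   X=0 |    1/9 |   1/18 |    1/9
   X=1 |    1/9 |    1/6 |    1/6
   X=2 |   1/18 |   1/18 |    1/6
I(X;Y) = 0.0492 bits

Mutual information has multiple equivalent forms:
- I(X;Y) = H(X) - H(X|Y)
- I(X;Y) = H(Y) - H(Y|X)
- I(X;Y) = H(X) + H(Y) - H(X,Y)

Computing all quantities:
H(X) = 1.5466, H(Y) = 1.5466, H(X,Y) = 3.0441
H(X|Y) = 1.4975, H(Y|X) = 1.4975

Verification:
H(X) - H(X|Y) = 1.5466 - 1.4975 = 0.0492
H(Y) - H(Y|X) = 1.5466 - 1.4975 = 0.0492
H(X) + H(Y) - H(X,Y) = 1.5466 + 1.5466 - 3.0441 = 0.0492

All forms give I(X;Y) = 0.0492 bits. ✓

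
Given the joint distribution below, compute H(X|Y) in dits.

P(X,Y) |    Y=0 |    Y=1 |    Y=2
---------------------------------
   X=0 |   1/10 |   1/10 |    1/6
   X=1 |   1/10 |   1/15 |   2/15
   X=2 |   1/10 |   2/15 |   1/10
0.4685 dits

Using the chain rule: H(X|Y) = H(X,Y) - H(Y)

First, compute H(X,Y) = 0.9414 dits

Marginal P(Y) = (3/10, 3/10, 2/5)
H(Y) = 0.4729 dits

H(X|Y) = H(X,Y) - H(Y) = 0.9414 - 0.4729 = 0.4685 dits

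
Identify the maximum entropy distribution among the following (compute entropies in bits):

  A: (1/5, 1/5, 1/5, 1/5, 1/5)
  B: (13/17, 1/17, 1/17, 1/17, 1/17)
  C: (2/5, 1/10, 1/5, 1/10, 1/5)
A

For a discrete distribution over n outcomes, entropy is maximized by the uniform distribution.

Computing entropies:
H(A) = 2.3219 bits
H(B) = 1.2577 bits
H(C) = 2.1219 bits

The uniform distribution (where all probabilities equal 1/5) achieves the maximum entropy of log_2(5) = 2.3219 bits.

Distribution A has the highest entropy.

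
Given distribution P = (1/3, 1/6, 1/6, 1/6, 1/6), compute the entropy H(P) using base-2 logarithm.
2.2516 bits

Shannon entropy is H(X) = -Σ p(x) log p(x).

For P = (1/3, 1/6, 1/6, 1/6, 1/6):
H = -1/3 × log_2(1/3) -1/6 × log_2(1/6) -1/6 × log_2(1/6) -1/6 × log_2(1/6) -1/6 × log_2(1/6)
H = 2.2516 bits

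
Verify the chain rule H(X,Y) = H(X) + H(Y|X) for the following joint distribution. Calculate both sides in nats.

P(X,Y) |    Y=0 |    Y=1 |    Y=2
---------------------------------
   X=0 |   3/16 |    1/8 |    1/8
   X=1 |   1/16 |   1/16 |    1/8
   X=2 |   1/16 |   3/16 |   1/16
H(X,Y) = 2.1007, H(X) = 1.0717, H(Y|X) = 1.0289 (all in nats)

Chain rule: H(X,Y) = H(X) + H(Y|X)

Left side — joint entropy directly:
H(X,Y) = -Σ p(x,y) log p(x,y) = 2.1007 nats

Right side — compute H(Y|X) from the conditional distributions:
P(X) = (7/16, 1/4, 5/16), so H(X) = 1.0717 nats
H(Y|X) = Σ_x P(X=x) · H(Y|X=x):
  P(Y|X=0) = (3/7, 2/7, 2/7), H(Y|X=0) = 1.0790, weight P(X=0) = 7/16
  P(Y|X=1) = (1/4, 1/4, 1/2), H(Y|X=1) = 1.0397, weight P(X=1) = 1/4
  P(Y|X=2) = (1/5, 3/5, 1/5), H(Y|X=2) = 0.9503, weight P(X=2) = 5/16
H(Y|X) = 1.0289 nats

H(X) + H(Y|X) = 1.0717 + 1.0289 = 2.1007 nats

Both sides equal 2.1007 nats. ✓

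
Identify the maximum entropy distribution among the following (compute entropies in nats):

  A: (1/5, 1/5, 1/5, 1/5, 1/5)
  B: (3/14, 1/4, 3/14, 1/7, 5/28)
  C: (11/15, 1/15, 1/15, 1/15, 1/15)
A

For a discrete distribution over n outcomes, entropy is maximized by the uniform distribution.

Computing entropies:
H(A) = 1.6094 nats
H(B) = 1.5924 nats
H(C) = 0.9496 nats

The uniform distribution (where all probabilities equal 1/5) achieves the maximum entropy of log_e(5) = 1.6094 nats.

Distribution A has the highest entropy.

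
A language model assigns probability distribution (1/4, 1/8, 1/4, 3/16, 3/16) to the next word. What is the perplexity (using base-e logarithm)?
4.8589

Perplexity is e^H (or exp(H) for natural log).

First, H = -Σ p log p = 1.5808 nats
Perplexity = e^1.5808 = 4.8589

Interpretation: The model's uncertainty is equivalent to choosing uniformly among 4.9 options.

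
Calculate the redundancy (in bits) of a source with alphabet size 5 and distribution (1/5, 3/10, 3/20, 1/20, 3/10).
0.1887 bits

Redundancy measures how far a source is from maximum entropy:
R = H_max - H(X)

Maximum entropy for 5 symbols: H_max = log_2(5) = 2.3219 bits
Actual entropy: H(X) = 2.1332 bits
Redundancy: R = 2.3219 - 2.1332 = 0.1887 bits

This redundancy represents potential for compression: the source could be compressed by 0.1887 bits per symbol.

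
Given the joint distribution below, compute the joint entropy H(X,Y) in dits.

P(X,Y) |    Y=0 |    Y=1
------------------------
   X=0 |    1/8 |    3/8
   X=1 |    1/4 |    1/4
0.5737 dits

Joint entropy is H(X,Y) = -Σ_{x,y} p(x,y) log p(x,y).

Summing over all non-zero entries:
H(X,Y) = -[1/8·log_10(1/8) + 3/8·log_10(3/8) + 1/4·log_10(1/4) + 1/4·log_10(1/4)]
H(X,Y) = 0.5737 dits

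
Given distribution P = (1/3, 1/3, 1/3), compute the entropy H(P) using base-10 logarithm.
0.4771 dits

Shannon entropy is H(X) = -Σ p(x) log p(x).

For P = (1/3, 1/3, 1/3):
H = -1/3 × log_10(1/3) -1/3 × log_10(1/3) -1/3 × log_10(1/3)
H = 0.4771 dits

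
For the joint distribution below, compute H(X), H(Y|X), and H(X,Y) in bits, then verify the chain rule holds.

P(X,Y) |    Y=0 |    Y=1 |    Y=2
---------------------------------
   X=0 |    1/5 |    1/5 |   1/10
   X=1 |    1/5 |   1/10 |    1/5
H(X,Y) = 2.5219, H(X) = 1.0000, H(Y|X) = 1.5219 (all in bits)

Chain rule: H(X,Y) = H(X) + H(Y|X)

Left side — joint entropy directly:
H(X,Y) = -Σ p(x,y) log p(x,y) = 2.5219 bits

Right side — compute H(Y|X) from the conditional distributions:
P(X) = (1/2, 1/2), so H(X) = 1.0000 bits
H(Y|X) = Σ_x P(X=x) · H(Y|X=x):
  P(Y|X=0) = (2/5, 2/5, 1/5), H(Y|X=0) = 1.5219, weight P(X=0) = 1/2
  P(Y|X=1) = (2/5, 1/5, 2/5), H(Y|X=1) = 1.5219, weight P(X=1) = 1/2
H(Y|X) = 1.5219 bits

H(X) + H(Y|X) = 1.0000 + 1.5219 = 2.5219 bits

Both sides equal 2.5219 bits. ✓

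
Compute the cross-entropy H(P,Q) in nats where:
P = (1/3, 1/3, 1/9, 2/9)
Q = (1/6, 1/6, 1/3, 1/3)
1.5607 nats

Cross-entropy: H(P,Q) = -Σ p(x) log q(x)

Alternatively: H(P,Q) = H(P) + D_KL(P||Q)
H(P) = 1.3108 nats
D_KL(P||Q) = 0.2499 nats

H(P,Q) = 1.3108 + 0.2499 = 1.5607 nats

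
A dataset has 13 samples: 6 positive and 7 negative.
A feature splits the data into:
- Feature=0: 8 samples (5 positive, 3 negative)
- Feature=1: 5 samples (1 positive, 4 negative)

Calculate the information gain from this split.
0.1307 bits

Information Gain = H(Y) - H(Y|Feature)

Before split:
P(positive) = 6/13 = 0.4615
H(Y) = 0.9957 bits

After split:
Feature=0: H = 0.9544 bits (weight = 8/13)
Feature=1: H = 0.7219 bits (weight = 5/13)
H(Y|Feature) = (8/13)×0.9544 + (5/13)×0.7219 = 0.8650 bits

Information Gain = 0.9957 - 0.8650 = 0.1307 bits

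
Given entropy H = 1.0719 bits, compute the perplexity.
2.1022

Perplexity is 2^H (or exp(H) for natural log).

H = 1.0719 bits
Perplexity = 2^1.0719 = 2.1022

Interpretation: The model's uncertainty is equivalent to choosing uniformly among 2.1 options.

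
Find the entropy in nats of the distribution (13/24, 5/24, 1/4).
1.0055 nats

Shannon entropy is H(X) = -Σ p(x) log p(x).

For P = (13/24, 5/24, 1/4):
H = -13/24 × log_e(13/24) -5/24 × log_e(5/24) -1/4 × log_e(1/4)
H = 1.0055 nats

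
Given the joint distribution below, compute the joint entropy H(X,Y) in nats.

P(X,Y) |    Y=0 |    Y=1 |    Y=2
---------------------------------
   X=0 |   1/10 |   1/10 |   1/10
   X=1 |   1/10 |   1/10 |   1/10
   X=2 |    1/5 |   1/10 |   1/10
2.1640 nats

Joint entropy is H(X,Y) = -Σ_{x,y} p(x,y) log p(x,y).

Summing over all non-zero entries:
H(X,Y) = -[1/10·log_e(1/10) + 1/10·log_e(1/10) + 1/10·log_e(1/10) + 1/10·log_e(1/10) + 1/10·log_e(1/10) + 1/10·log_e(1/10) + 1/5·log_e(1/5) + 1/10·log_e(1/10) + 1/10·log_e(1/10)]
H(X,Y) = 2.1640 nats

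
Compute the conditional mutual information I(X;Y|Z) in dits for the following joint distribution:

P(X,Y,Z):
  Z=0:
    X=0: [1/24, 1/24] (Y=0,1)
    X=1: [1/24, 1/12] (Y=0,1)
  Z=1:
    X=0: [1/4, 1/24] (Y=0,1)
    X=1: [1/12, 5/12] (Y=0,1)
0.0855 dits

Conditional mutual information: I(X;Y|Z) = H(X|Z) + H(Y|Z) - H(X,Y|Z)

H(Z) = 0.2222
H(X,Z) = 0.5094 → H(X|Z) = 0.2872
H(Y,Z) = 0.5172 → H(Y|Z) = 0.2949
H(X,Y,Z) = 0.7188 → H(X,Y|Z) = 0.4966

I(X;Y|Z) = 0.2872 + 0.2949 - 0.4966 = 0.0855 dits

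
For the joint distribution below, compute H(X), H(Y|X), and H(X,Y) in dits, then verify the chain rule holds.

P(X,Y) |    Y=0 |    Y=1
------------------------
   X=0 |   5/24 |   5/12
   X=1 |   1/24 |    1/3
H(X,Y) = 0.5169, H(X) = 0.2873, H(Y|X) = 0.2296 (all in dits)

Chain rule: H(X,Y) = H(X) + H(Y|X)

Left side — joint entropy directly:
H(X,Y) = -Σ p(x,y) log p(x,y) = 0.5169 dits

Right side — compute H(Y|X) from the conditional distributions:
P(X) = (5/8, 3/8), so H(X) = 0.2873 dits
H(Y|X) = Σ_x P(X=x) · H(Y|X=x):
  P(Y|X=0) = (1/3, 2/3), H(Y|X=0) = 0.2764, weight P(X=0) = 5/8
  P(Y|X=1) = (1/9, 8/9), H(Y|X=1) = 0.1515, weight P(X=1) = 3/8
H(Y|X) = 0.2296 dits

H(X) + H(Y|X) = 0.2873 + 0.2296 = 0.5169 dits

Both sides equal 0.5169 dits. ✓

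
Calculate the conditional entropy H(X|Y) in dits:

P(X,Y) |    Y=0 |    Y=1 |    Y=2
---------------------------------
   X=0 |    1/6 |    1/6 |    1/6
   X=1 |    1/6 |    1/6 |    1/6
0.3010 dits

Using the chain rule: H(X|Y) = H(X,Y) - H(Y)

First, compute H(X,Y) = 0.7782 dits

Marginal P(Y) = (1/3, 1/3, 1/3)
H(Y) = 0.4771 dits

H(X|Y) = H(X,Y) - H(Y) = 0.7782 - 0.4771 = 0.3010 dits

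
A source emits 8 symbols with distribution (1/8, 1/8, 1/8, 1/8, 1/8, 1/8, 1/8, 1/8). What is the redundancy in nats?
0.0000 nats

Redundancy measures how far a source is from maximum entropy:
R = H_max - H(X)

Maximum entropy for 8 symbols: H_max = log_e(8) = 2.0794 nats
Actual entropy: H(X) = 2.0794 nats
Redundancy: R = 2.0794 - 2.0794 = 0.0000 nats

This redundancy represents potential for compression: the source could be compressed by 0.0000 nats per symbol.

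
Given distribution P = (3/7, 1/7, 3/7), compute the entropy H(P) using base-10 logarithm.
0.4361 dits

Shannon entropy is H(X) = -Σ p(x) log p(x).

For P = (3/7, 1/7, 3/7):
H = -3/7 × log_10(3/7) -1/7 × log_10(1/7) -3/7 × log_10(3/7)
H = 0.4361 dits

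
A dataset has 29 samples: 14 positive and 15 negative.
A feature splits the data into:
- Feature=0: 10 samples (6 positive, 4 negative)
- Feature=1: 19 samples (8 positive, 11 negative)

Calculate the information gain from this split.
0.0210 bits

Information Gain = H(Y) - H(Y|Feature)

Before split:
P(positive) = 14/29 = 0.4828
H(Y) = 0.9991 bits

After split:
Feature=0: H = 0.9710 bits (weight = 10/29)
Feature=1: H = 0.9819 bits (weight = 19/29)
H(Y|Feature) = (10/29)×0.9710 + (19/29)×0.9819 = 0.9782 bits

Information Gain = 0.9991 - 0.9782 = 0.0210 bits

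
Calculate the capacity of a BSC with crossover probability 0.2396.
0.2056 bits

For a binary symmetric channel (BSC) with error probability p:
Capacity C = 1 - H(p) bits per symbol

where H(p) = -p log₂(p) - (1-p) log₂(1-p) is the binary entropy function.

H(0.2396) = 0.7944 bits
C = 1 - 0.7944 = 0.2056 bits per symbol

This means we can reliably transmit up to 0.2056 bits of information per channel use.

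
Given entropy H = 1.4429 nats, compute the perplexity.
4.2330

Perplexity is e^H (or exp(H) for natural log).

H = 1.4429 nats
Perplexity = e^1.4429 = 4.2330

Interpretation: The model's uncertainty is equivalent to choosing uniformly among 4.2 options.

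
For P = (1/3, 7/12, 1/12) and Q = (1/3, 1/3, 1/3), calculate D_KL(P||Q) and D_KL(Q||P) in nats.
D_KL(P||Q) = 0.2109, D_KL(Q||P) = 0.2756

KL divergence is not symmetric: D_KL(P||Q) ≠ D_KL(Q||P) in general.

D_KL(P||Q) = 0.2109 nats
D_KL(Q||P) = 0.2756 nats

No, they are not equal!

This asymmetry is why KL divergence is not a true distance metric.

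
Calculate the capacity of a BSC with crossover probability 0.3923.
0.0337 bits

For a binary symmetric channel (BSC) with error probability p:
Capacity C = 1 - H(p) bits per symbol

where H(p) = -p log₂(p) - (1-p) log₂(1-p) is the binary entropy function.

H(0.3923) = 0.9663 bits
C = 1 - 0.9663 = 0.0337 bits per symbol

This means we can reliably transmit up to 0.0337 bits of information per channel use.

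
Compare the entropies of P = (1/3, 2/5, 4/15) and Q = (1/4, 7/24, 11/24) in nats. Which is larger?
P

Computing entropies in nats:
H(P) = 1.0852
H(Q) = 1.0635

Distribution P has higher entropy.

Intuition: The distribution closer to uniform (more spread out) has higher entropy.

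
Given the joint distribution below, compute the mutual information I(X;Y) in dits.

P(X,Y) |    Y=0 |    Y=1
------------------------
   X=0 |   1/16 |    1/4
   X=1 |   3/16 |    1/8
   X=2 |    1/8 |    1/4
0.0244 dits

Mutual information: I(X;Y) = H(X) + H(Y) - H(X,Y)

Marginals:
P(X) = (5/16, 5/16, 3/8), H(X) = 0.4755 dits
P(Y) = (3/8, 5/8), H(Y) = 0.2873 dits

Joint entropy: H(X,Y) = 0.7384 dits

I(X;Y) = 0.4755 + 0.2873 - 0.7384 = 0.0244 dits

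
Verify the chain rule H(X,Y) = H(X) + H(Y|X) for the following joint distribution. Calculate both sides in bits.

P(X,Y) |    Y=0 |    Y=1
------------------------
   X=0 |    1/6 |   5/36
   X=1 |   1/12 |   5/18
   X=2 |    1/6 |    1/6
H(X,Y) = 2.5001, H(X) = 1.5816, H(Y|X) = 0.9185 (all in bits)

Chain rule: H(X,Y) = H(X) + H(Y|X)

Left side — joint entropy directly:
H(X,Y) = -Σ p(x,y) log p(x,y) = 2.5001 bits

Right side — compute H(Y|X) from the conditional distributions:
P(X) = (11/36, 13/36, 1/3), so H(X) = 1.5816 bits
H(Y|X) = Σ_x P(X=x) · H(Y|X=x):
  P(Y|X=0) = (6/11, 5/11), H(Y|X=0) = 0.9940, weight P(X=0) = 11/36
  P(Y|X=1) = (3/13, 10/13), H(Y|X=1) = 0.7793, weight P(X=1) = 13/36
  P(Y|X=2) = (1/2, 1/2), H(Y|X=2) = 1.0000, weight P(X=2) = 1/3
H(Y|X) = 0.9185 bits

H(X) + H(Y|X) = 1.5816 + 0.9185 = 2.5001 bits

Both sides equal 2.5001 bits. ✓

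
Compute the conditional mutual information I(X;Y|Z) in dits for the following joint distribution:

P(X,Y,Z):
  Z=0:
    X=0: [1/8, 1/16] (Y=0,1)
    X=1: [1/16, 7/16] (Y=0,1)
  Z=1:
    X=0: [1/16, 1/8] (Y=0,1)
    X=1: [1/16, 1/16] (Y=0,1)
0.0432 dits

Conditional mutual information: I(X;Y|Z) = H(X|Z) + H(Y|Z) - H(X,Y|Z)

H(Z) = 0.2697
H(X,Z) = 0.5360 → H(X|Z) = 0.2663
H(Y,Z) = 0.5360 → H(Y|Z) = 0.2663
H(X,Y,Z) = 0.7591 → H(X,Y|Z) = 0.4894

I(X;Y|Z) = 0.2663 + 0.2663 - 0.4894 = 0.0432 dits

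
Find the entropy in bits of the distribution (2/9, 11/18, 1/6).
1.3472 bits

Shannon entropy is H(X) = -Σ p(x) log p(x).

For P = (2/9, 11/18, 1/6):
H = -2/9 × log_2(2/9) -11/18 × log_2(11/18) -1/6 × log_2(1/6)
H = 1.3472 bits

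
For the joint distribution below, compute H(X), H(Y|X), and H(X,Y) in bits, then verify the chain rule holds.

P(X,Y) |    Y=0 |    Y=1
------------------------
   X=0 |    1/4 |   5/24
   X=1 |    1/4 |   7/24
H(X,Y) = 1.9899, H(X) = 0.9950, H(Y|X) = 0.9949 (all in bits)

Chain rule: H(X,Y) = H(X) + H(Y|X)

Left side — joint entropy directly:
H(X,Y) = -Σ p(x,y) log p(x,y) = 1.9899 bits

Right side — compute H(Y|X) from the conditional distributions:
P(X) = (11/24, 13/24), so H(X) = 0.9950 bits
H(Y|X) = Σ_x P(X=x) · H(Y|X=x):
  P(Y|X=0) = (6/11, 5/11), H(Y|X=0) = 0.9940, weight P(X=0) = 11/24
  P(Y|X=1) = (6/13, 7/13), H(Y|X=1) = 0.9957, weight P(X=1) = 13/24
H(Y|X) = 0.9949 bits

H(X) + H(Y|X) = 0.9950 + 0.9949 = 1.9899 bits

Both sides equal 1.9899 bits. ✓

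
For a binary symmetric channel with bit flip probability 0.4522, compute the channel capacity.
0.0066 bits

For a binary symmetric channel (BSC) with error probability p:
Capacity C = 1 - H(p) bits per symbol

where H(p) = -p log₂(p) - (1-p) log₂(1-p) is the binary entropy function.

H(0.4522) = 0.9934 bits
C = 1 - 0.9934 = 0.0066 bits per symbol

This means we can reliably transmit up to 0.0066 bits of information per channel use.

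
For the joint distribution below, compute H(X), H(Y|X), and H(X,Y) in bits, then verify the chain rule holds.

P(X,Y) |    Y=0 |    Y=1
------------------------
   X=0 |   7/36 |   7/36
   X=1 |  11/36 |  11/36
H(X,Y) = 1.9641, H(X) = 0.9641, H(Y|X) = 1.0000 (all in bits)

Chain rule: H(X,Y) = H(X) + H(Y|X)

Left side — joint entropy directly:
H(X,Y) = -Σ p(x,y) log p(x,y) = 1.9641 bits

Right side — compute H(Y|X) from the conditional distributions:
P(X) = (7/18, 11/18), so H(X) = 0.9641 bits
H(Y|X) = Σ_x P(X=x) · H(Y|X=x):
  P(Y|X=0) = (1/2, 1/2), H(Y|X=0) = 1.0000, weight P(X=0) = 7/18
  P(Y|X=1) = (1/2, 1/2), H(Y|X=1) = 1.0000, weight P(X=1) = 11/18
H(Y|X) = 1.0000 bits

H(X) + H(Y|X) = 0.9641 + 1.0000 = 1.9641 bits

Both sides equal 1.9641 bits. ✓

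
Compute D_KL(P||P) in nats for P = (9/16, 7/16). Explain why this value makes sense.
0.0000 nats

KL divergence satisfies the Gibbs inequality: D_KL(P||Q) ≥ 0 for all distributions P, Q.

D_KL(P||Q) = Σ p(x) log(p(x)/q(x))
Each term is p(x) × log_e(p(x)/p(x)) = p(x) × log_e(1) = 0, so the sum is 0.
D_KL(P||Q) = 0.0000 nats

When P = Q, the KL divergence is exactly 0, as there is no 'divergence' between identical distributions.

This non-negativity is a fundamental property: relative entropy cannot be negative because it measures how different Q is from P.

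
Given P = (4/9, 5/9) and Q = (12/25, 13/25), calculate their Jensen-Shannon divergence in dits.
0.0003 dits

Jensen-Shannon divergence is:
JSD(P||Q) = 0.5 × D_KL(P||M) + 0.5 × D_KL(Q||M)
where M = 0.5 × (P + Q) is the mixture distribution.

M = 0.5 × (4/9, 5/9) + 0.5 × (12/25, 13/25) = (0.462222, 0.537778)

D_KL(P||M) = 0.0003 dits
D_KL(Q||M) = 0.0003 dits

JSD(P||Q) = 0.5 × 0.0003 + 0.5 × 0.0003 = 0.0003 dits

Unlike KL divergence, JSD is symmetric and bounded: 0 ≤ JSD ≤ log(2).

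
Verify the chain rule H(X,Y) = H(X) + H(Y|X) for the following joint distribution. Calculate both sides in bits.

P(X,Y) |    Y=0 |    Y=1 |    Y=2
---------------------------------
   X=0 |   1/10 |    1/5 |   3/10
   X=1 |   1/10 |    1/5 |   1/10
H(X,Y) = 2.4464, H(X) = 0.9710, H(Y|X) = 1.4755 (all in bits)

Chain rule: H(X,Y) = H(X) + H(Y|X)

Left side — joint entropy directly:
H(X,Y) = -Σ p(x,y) log p(x,y) = 2.4464 bits

Right side — compute H(Y|X) from the conditional distributions:
P(X) = (3/5, 2/5), so H(X) = 0.9710 bits
H(Y|X) = Σ_x P(X=x) · H(Y|X=x):
  P(Y|X=0) = (1/6, 1/3, 1/2), H(Y|X=0) = 1.4591, weight P(X=0) = 3/5
  P(Y|X=1) = (1/4, 1/2, 1/4), H(Y|X=1) = 1.5000, weight P(X=1) = 2/5
H(Y|X) = 1.4755 bits

H(X) + H(Y|X) = 0.9710 + 1.4755 = 2.4464 bits

Both sides equal 2.4464 bits. ✓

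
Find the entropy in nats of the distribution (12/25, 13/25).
0.6923 nats

Shannon entropy is H(X) = -Σ p(x) log p(x).

For P = (12/25, 13/25):
H = -12/25 × log_e(12/25) -13/25 × log_e(13/25)
H = 0.6923 nats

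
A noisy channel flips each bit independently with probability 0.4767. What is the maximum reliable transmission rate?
0.0016 bits

For a binary symmetric channel (BSC) with error probability p:
Capacity C = 1 - H(p) bits per symbol

where H(p) = -p log₂(p) - (1-p) log₂(1-p) is the binary entropy function.

H(0.4767) = 0.9984 bits
C = 1 - 0.9984 = 0.0016 bits per symbol

This means we can reliably transmit up to 0.0016 bits of information per channel use.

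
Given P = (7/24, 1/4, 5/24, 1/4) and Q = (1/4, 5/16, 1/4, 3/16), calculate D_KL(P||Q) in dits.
0.0100 dits

KL divergence: D_KL(P||Q) = Σ p(x) log(p(x)/q(x))

Computing term by term:
  x=0: 7/24 × log_10[(7/24)/(1/4)] = 7/24 × 0.0669 = 0.0195
  x=1: 1/4 × log_10[(1/4)/(5/16)] = 1/4 × -0.0969 = -0.0242
  x=2: 5/24 × log_10[(5/24)/(1/4)] = 5/24 × -0.0792 = -0.0165
  x=3: 1/4 × log_10[(1/4)/(3/16)] = 1/4 × 0.1249 = 0.0312

D_KL(P||Q) = 0.0100 dits

Note: KL divergence is always non-negative and equals 0 iff P = Q.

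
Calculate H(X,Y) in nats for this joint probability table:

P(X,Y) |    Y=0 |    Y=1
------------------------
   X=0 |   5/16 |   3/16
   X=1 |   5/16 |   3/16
1.3547 nats

Joint entropy is H(X,Y) = -Σ_{x,y} p(x,y) log p(x,y).

Summing over all non-zero entries:
H(X,Y) = -[5/16·log_e(5/16) + 3/16·log_e(3/16) + 5/16·log_e(5/16) + 3/16·log_e(3/16)]
H(X,Y) = 1.3547 nats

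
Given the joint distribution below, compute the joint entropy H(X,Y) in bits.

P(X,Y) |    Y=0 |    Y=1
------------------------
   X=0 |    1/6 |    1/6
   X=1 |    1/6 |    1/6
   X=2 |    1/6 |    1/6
2.5850 bits

Joint entropy is H(X,Y) = -Σ_{x,y} p(x,y) log p(x,y).

Summing over all non-zero entries:
H(X,Y) = -[1/6·log_2(1/6) + 1/6·log_2(1/6) + 1/6·log_2(1/6) + 1/6·log_2(1/6) + 1/6·log_2(1/6) + 1/6·log_2(1/6)]
H(X,Y) = 2.5850 bits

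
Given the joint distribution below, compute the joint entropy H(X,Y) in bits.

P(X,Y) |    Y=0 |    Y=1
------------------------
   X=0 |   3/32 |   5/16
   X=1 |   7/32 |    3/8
1.8548 bits

Joint entropy is H(X,Y) = -Σ_{x,y} p(x,y) log p(x,y).

Summing over all non-zero entries:
H(X,Y) = -[3/32·log_2(3/32) + 5/16·log_2(5/16) + 7/32·log_2(7/32) + 3/8·log_2(3/8)]
H(X,Y) = 1.8548 bits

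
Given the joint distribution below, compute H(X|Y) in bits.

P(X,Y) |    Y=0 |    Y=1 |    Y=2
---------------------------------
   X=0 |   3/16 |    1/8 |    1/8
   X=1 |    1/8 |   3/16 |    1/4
0.9512 bits

Using the chain rule: H(X|Y) = H(X,Y) - H(Y)

First, compute H(X,Y) = 2.5306 bits

Marginal P(Y) = (5/16, 5/16, 3/8)
H(Y) = 1.5794 bits

H(X|Y) = H(X,Y) - H(Y) = 2.5306 - 1.5794 = 0.9512 bits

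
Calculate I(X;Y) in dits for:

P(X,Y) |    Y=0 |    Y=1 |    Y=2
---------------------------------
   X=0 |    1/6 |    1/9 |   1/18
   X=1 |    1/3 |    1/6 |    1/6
0.0028 dits

Mutual information: I(X;Y) = H(X) + H(Y) - H(X,Y)

Marginals:
P(X) = (1/3, 2/3), H(X) = 0.2764 dits
P(Y) = (1/2, 5/18, 2/9), H(Y) = 0.4502 dits

Joint entropy: H(X,Y) = 0.7239 dits

I(X;Y) = 0.2764 + 0.4502 - 0.7239 = 0.0028 dits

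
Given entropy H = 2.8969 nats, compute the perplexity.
18.1179

Perplexity is e^H (or exp(H) for natural log).

H = 2.8969 nats
Perplexity = e^2.8969 = 18.1179

Interpretation: The model's uncertainty is equivalent to choosing uniformly among 18.1 options.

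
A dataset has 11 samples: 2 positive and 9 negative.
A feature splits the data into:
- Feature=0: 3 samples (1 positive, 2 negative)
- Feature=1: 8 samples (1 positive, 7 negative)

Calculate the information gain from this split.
0.0383 bits

Information Gain = H(Y) - H(Y|Feature)

Before split:
P(positive) = 2/11 = 0.1818
H(Y) = 0.6840 bits

After split:
Feature=0: H = 0.9183 bits (weight = 3/11)
Feature=1: H = 0.5436 bits (weight = 8/11)
H(Y|Feature) = (3/11)×0.9183 + (8/11)×0.5436 = 0.6458 bits

Information Gain = 0.6840 - 0.6458 = 0.0383 bits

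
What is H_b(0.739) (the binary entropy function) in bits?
0.8283 bits

The binary entropy function is:
H(p) = -p log(p) - (1-p) log(1-p)

H(0.739) = -0.739 × log_2(0.739) - 0.261 × log_2(0.261)
H(0.739) = 0.8283 bits

Note: Binary entropy is maximized at p=0.5 (H=1 bit) and minimized at p=0 or p=1 (H=0).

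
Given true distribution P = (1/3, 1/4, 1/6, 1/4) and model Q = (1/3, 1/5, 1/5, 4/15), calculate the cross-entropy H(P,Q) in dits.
0.5938 dits

Cross-entropy: H(P,Q) = -Σ p(x) log q(x)

Alternatively: H(P,Q) = H(P) + D_KL(P||Q)
H(P) = 0.5898 dits
D_KL(P||Q) = 0.0040 dits

H(P,Q) = 0.5898 + 0.0040 = 0.5938 dits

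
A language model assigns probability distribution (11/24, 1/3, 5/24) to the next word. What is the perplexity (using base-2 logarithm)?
2.8593

Perplexity is 2^H (or exp(H) for natural log).

First, H = -Σ p log p = 1.5157 bits
Perplexity = 2^1.5157 = 2.8593

Interpretation: The model's uncertainty is equivalent to choosing uniformly among 2.9 options.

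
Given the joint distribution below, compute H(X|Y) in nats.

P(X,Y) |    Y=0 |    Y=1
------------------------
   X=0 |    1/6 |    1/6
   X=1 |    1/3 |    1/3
0.6365 nats

Using the chain rule: H(X|Y) = H(X,Y) - H(Y)

First, compute H(X,Y) = 1.3297 nats

Marginal P(Y) = (1/2, 1/2)
H(Y) = 0.6931 nats

H(X|Y) = H(X,Y) - H(Y) = 1.3297 - 0.6931 = 0.6365 nats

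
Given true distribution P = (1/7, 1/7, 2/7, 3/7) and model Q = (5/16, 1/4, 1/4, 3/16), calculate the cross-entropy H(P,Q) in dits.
0.6418 dits

Cross-entropy: H(P,Q) = -Σ p(x) log q(x)

Alternatively: H(P,Q) = H(P) + D_KL(P||Q)
H(P) = 0.5546 dits
D_KL(P||Q) = 0.0872 dits

H(P,Q) = 0.5546 + 0.0872 = 0.6418 dits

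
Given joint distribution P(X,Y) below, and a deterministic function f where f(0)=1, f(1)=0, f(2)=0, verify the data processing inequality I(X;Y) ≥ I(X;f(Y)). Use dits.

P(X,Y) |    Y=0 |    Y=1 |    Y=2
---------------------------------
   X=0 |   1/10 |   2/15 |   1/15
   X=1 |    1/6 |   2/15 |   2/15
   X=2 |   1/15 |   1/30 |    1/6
I(X;Y) = 0.0275, I(X;f(Y)) = 0.0030, inequality holds: 0.0275 ≥ 0.0030

Data Processing Inequality: For any Markov chain X → Y → Z, we have I(X;Y) ≥ I(X;Z).

Here Z = f(Y) is a deterministic function of Y, forming X → Y → Z.

Original I(X;Y) = 0.0275 dits

After applying f:
P(X,Z) where Z=f(Y):
- P(X,Z=0) = P(X,Y=1) + P(X,Y=2)
- P(X,Z=1) = P(X,Y=0)

I(X;Z) = I(X;f(Y)) = 0.0030 dits

Verification: 0.0275 ≥ 0.0030 ✓

Information cannot be created by processing; the function f can only lose information about X.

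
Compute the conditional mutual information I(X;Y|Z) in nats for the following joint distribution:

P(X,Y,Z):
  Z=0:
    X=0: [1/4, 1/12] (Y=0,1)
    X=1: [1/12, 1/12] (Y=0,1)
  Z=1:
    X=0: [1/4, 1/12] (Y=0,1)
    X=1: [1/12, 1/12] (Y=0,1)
0.0306 nats

Conditional mutual information: I(X;Y|Z) = H(X|Z) + H(Y|Z) - H(X,Y|Z)

H(Z) = 0.6931
H(X,Z) = 1.3297 → H(X|Z) = 0.6365
H(Y,Z) = 1.3297 → H(Y|Z) = 0.6365
H(X,Y,Z) = 1.9356 → H(X,Y|Z) = 1.2425

I(X;Y|Z) = 0.6365 + 0.6365 - 1.2425 = 0.0306 nats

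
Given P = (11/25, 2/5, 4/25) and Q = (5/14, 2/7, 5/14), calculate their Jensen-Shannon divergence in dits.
0.0114 dits

Jensen-Shannon divergence is:
JSD(P||Q) = 0.5 × D_KL(P||M) + 0.5 × D_KL(Q||M)
where M = 0.5 × (P + Q) is the mixture distribution.

M = 0.5 × (11/25, 2/5, 4/25) + 0.5 × (5/14, 2/7, 5/14) = (0.398571, 12/35, 0.258571)

D_KL(P||M) = 0.0123 dits
D_KL(Q||M) = 0.0104 dits

JSD(P||Q) = 0.5 × 0.0123 + 0.5 × 0.0104 = 0.0114 dits

Unlike KL divergence, JSD is symmetric and bounded: 0 ≤ JSD ≤ log(2).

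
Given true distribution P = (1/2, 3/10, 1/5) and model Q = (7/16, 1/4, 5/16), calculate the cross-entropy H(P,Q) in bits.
1.5319 bits

Cross-entropy: H(P,Q) = -Σ p(x) log q(x)

Alternatively: H(P,Q) = H(P) + D_KL(P||Q)
H(P) = 1.4855 bits
D_KL(P||Q) = 0.0465 bits

H(P,Q) = 1.4855 + 0.0465 = 1.5319 bits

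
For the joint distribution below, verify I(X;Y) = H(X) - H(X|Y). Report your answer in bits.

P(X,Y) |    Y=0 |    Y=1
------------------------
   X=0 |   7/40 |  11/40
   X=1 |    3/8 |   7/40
I(X;Y) = 0.0626 bits

Mutual information has multiple equivalent forms:
- I(X;Y) = H(X) - H(X|Y)
- I(X;Y) = H(Y) - H(Y|X)
- I(X;Y) = H(X) + H(Y) - H(X,Y)

Computing all quantities:
H(X) = 0.9928, H(Y) = 0.9928, H(X,Y) = 1.9229
H(X|Y) = 0.9302, H(Y|X) = 0.9302

Verification:
H(X) - H(X|Y) = 0.9928 - 0.9302 = 0.0626
H(Y) - H(Y|X) = 0.9928 - 0.9302 = 0.0626
H(X) + H(Y) - H(X,Y) = 0.9928 + 0.9928 - 1.9229 = 0.0626

All forms give I(X;Y) = 0.0626 bits. ✓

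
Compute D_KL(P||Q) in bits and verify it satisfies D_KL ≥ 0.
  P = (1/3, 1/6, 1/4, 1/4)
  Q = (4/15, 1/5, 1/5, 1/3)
0.0402 bits

KL divergence satisfies the Gibbs inequality: D_KL(P||Q) ≥ 0 for all distributions P, Q.

D_KL(P||Q) = Σ p(x) log(p(x)/q(x))
Term by term:
  x=0: 1/3 × log_2[(1/3)/(4/15)] = 0.1073
  x=1: 1/6 × log_2[(1/6)/(1/5)] = -0.0438
  x=2: 1/4 × log_2[(1/4)/(1/5)] = 0.0805
  x=3: 1/4 × log_2[(1/4)/(1/3)] = -0.1038
D_KL(P||Q) = 0.0402 bits

D_KL(P||Q) = 0.0402 ≥ 0 ✓

This non-negativity is a fundamental property: relative entropy cannot be negative because it measures how different Q is from P.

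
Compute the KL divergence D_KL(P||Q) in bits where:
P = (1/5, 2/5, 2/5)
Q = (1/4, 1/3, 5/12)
0.0173 bits

KL divergence: D_KL(P||Q) = Σ p(x) log(p(x)/q(x))

Computing term by term:
  x=0: 1/5 × log_2[(1/5)/(1/4)] = 1/5 × -0.3219 = -0.0644
  x=1: 2/5 × log_2[(2/5)/(1/3)] = 2/5 × 0.2630 = 0.1052
  x=2: 2/5 × log_2[(2/5)/(5/12)] = 2/5 × -0.0589 = -0.0236

D_KL(P||Q) = 0.0173 bits

Note: KL divergence is always non-negative and equals 0 iff P = Q.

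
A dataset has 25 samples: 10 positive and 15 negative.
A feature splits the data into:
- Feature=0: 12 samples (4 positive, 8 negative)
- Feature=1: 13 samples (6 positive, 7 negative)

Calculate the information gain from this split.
0.0124 bits

Information Gain = H(Y) - H(Y|Feature)

Before split:
P(positive) = 10/25 = 0.4000
H(Y) = 0.9710 bits

After split:
Feature=0: H = 0.9183 bits (weight = 12/25)
Feature=1: H = 0.9957 bits (weight = 13/25)
H(Y|Feature) = (12/25)×0.9183 + (13/25)×0.9957 = 0.9586 bits

Information Gain = 0.9710 - 0.9586 = 0.0124 bits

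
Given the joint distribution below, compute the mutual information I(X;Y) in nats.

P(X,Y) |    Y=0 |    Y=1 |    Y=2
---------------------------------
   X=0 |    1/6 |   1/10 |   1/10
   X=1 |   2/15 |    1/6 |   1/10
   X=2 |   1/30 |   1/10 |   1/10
0.0387 nats

Mutual information: I(X;Y) = H(X) + H(Y) - H(X,Y)

Marginals:
P(X) = (11/30, 2/5, 7/30), H(X) = 1.0740 nats
P(Y) = (1/3, 11/30, 3/10), H(Y) = 1.0953 nats

Joint entropy: H(X,Y) = 2.1306 nats

I(X;Y) = 1.0740 + 1.0953 - 2.1306 = 0.0387 nats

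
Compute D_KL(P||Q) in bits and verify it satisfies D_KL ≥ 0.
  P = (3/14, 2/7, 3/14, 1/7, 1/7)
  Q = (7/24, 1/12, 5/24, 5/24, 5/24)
0.2658 bits

KL divergence satisfies the Gibbs inequality: D_KL(P||Q) ≥ 0 for all distributions P, Q.

D_KL(P||Q) = Σ p(x) log(p(x)/q(x))
Term by term:
  x=0: 3/14 × log_2[(3/14)/(7/24)] = -0.0953
  x=1: 2/7 × log_2[(2/7)/(1/12)] = 0.5079
  x=2: 3/14 × log_2[(3/14)/(5/24)] = 0.0087
  x=3: 1/7 × log_2[(1/7)/(5/24)] = -0.0778
  x=4: 1/7 × log_2[(1/7)/(5/24)] = -0.0778
D_KL(P||Q) = 0.2658 bits

D_KL(P||Q) = 0.2658 ≥ 0 ✓

This non-negativity is a fundamental property: relative entropy cannot be negative because it measures how different Q is from P.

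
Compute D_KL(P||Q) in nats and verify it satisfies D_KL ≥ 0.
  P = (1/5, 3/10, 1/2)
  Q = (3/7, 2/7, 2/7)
0.1420 nats

KL divergence satisfies the Gibbs inequality: D_KL(P||Q) ≥ 0 for all distributions P, Q.

D_KL(P||Q) = Σ p(x) log(p(x)/q(x))
Term by term:
  x=0: 1/5 × log_e[(1/5)/(3/7)] = -0.1524
  x=1: 3/10 × log_e[(3/10)/(2/7)] = 0.0146
  x=2: 1/2 × log_e[(1/2)/(2/7)] = 0.2798
D_KL(P||Q) = 0.1420 nats

D_KL(P||Q) = 0.1420 ≥ 0 ✓

This non-negativity is a fundamental property: relative entropy cannot be negative because it measures how different Q is from P.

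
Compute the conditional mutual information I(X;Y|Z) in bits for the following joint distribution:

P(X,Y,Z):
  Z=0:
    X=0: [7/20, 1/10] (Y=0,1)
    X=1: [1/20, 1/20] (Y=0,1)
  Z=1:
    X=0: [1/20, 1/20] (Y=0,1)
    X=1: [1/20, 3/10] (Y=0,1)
0.0579 bits

Conditional mutual information: I(X;Y|Z) = H(X|Z) + H(Y|Z) - H(X,Y|Z)

H(Z) = 0.9928
H(X,Z) = 1.7129 → H(X|Z) = 0.7201
H(Y,Z) = 1.8016 → H(Y|Z) = 0.8088
H(X,Y,Z) = 2.4639 → H(X,Y|Z) = 1.4711

I(X;Y|Z) = 0.7201 + 0.8088 - 1.4711 = 0.0579 bits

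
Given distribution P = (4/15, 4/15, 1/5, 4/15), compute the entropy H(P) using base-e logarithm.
1.3793 nats

Shannon entropy is H(X) = -Σ p(x) log p(x).

For P = (4/15, 4/15, 1/5, 4/15):
H = -4/15 × log_e(4/15) -4/15 × log_e(4/15) -1/5 × log_e(1/5) -4/15 × log_e(4/15)
H = 1.3793 nats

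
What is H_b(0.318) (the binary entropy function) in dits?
0.2716 dits

The binary entropy function is:
H(p) = -p log(p) - (1-p) log(1-p)

H(0.318) = -0.318 × log_10(0.318) - 0.682 × log_10(0.682)
H(0.318) = 0.2716 dits

Note: Binary entropy is maximized at p=0.5 (H=1 bit) and minimized at p=0 or p=1 (H=0).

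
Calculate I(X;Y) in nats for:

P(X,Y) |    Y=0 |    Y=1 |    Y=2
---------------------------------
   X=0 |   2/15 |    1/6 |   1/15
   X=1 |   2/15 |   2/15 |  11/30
0.0802 nats

Mutual information: I(X;Y) = H(X) + H(Y) - H(X,Y)

Marginals:
P(X) = (11/30, 19/30), H(X) = 0.6572 nats
P(Y) = (4/15, 3/10, 13/30), H(Y) = 1.0760 nats

Joint entropy: H(X,Y) = 1.6530 nats

I(X;Y) = 0.6572 + 1.0760 - 1.6530 = 0.0802 nats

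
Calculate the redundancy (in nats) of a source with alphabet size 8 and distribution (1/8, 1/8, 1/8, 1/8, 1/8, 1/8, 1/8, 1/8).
0.0000 nats

Redundancy measures how far a source is from maximum entropy:
R = H_max - H(X)

Maximum entropy for 8 symbols: H_max = log_e(8) = 2.0794 nats
Actual entropy: H(X) = 2.0794 nats
Redundancy: R = 2.0794 - 2.0794 = 0.0000 nats

This redundancy represents potential for compression: the source could be compressed by 0.0000 nats per symbol.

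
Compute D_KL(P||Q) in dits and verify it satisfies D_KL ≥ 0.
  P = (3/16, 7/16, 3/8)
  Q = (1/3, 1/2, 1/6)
0.0598 dits

KL divergence satisfies the Gibbs inequality: D_KL(P||Q) ≥ 0 for all distributions P, Q.

D_KL(P||Q) = Σ p(x) log(p(x)/q(x))
Term by term:
  x=0: 3/16 × log_10[(3/16)/(1/3)] = -0.0469
  x=1: 7/16 × log_10[(7/16)/(1/2)] = -0.0254
  x=2: 3/8 × log_10[(3/8)/(1/6)] = 0.1321
D_KL(P||Q) = 0.0598 dits

D_KL(P||Q) = 0.0598 ≥ 0 ✓

This non-negativity is a fundamental property: relative entropy cannot be negative because it measures how different Q is from P.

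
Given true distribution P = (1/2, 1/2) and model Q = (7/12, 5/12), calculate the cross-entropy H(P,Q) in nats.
0.7072 nats

Cross-entropy: H(P,Q) = -Σ p(x) log q(x)

Alternatively: H(P,Q) = H(P) + D_KL(P||Q)
H(P) = 0.6931 nats
D_KL(P||Q) = 0.0141 nats

H(P,Q) = 0.6931 + 0.0141 = 0.7072 nats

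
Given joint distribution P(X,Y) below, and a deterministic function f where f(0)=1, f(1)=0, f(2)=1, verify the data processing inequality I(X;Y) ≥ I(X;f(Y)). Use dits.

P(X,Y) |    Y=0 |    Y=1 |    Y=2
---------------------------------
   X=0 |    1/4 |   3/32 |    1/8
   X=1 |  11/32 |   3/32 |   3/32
I(X;Y) = 0.0034, I(X;f(Y)) = 0.0002, inequality holds: 0.0034 ≥ 0.0002

Data Processing Inequality: For any Markov chain X → Y → Z, we have I(X;Y) ≥ I(X;Z).

Here Z = f(Y) is a deterministic function of Y, forming X → Y → Z.

Original I(X;Y) = 0.0034 dits

After applying f:
P(X,Z) where Z=f(Y):
- P(X,Z=0) = P(X,Y=1)
- P(X,Z=1) = P(X,Y=0) + P(X,Y=2)

I(X;Z) = I(X;f(Y)) = 0.0002 dits

Verification: 0.0034 ≥ 0.0002 ✓

Information cannot be created by processing; the function f can only lose information about X.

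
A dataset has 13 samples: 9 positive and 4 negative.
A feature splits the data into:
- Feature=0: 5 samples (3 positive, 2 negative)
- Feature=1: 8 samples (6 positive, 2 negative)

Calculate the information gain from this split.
0.0178 bits

Information Gain = H(Y) - H(Y|Feature)

Before split:
P(positive) = 9/13 = 0.6923
H(Y) = 0.8905 bits

After split:
Feature=0: H = 0.9710 bits (weight = 5/13)
Feature=1: H = 0.8113 bits (weight = 8/13)
H(Y|Feature) = (5/13)×0.9710 + (8/13)×0.8113 = 0.8727 bits

Information Gain = 0.8905 - 0.8727 = 0.0178 bits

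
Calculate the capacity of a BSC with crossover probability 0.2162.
0.2468 bits

For a binary symmetric channel (BSC) with error probability p:
Capacity C = 1 - H(p) bits per symbol

where H(p) = -p log₂(p) - (1-p) log₂(1-p) is the binary entropy function.

H(0.2162) = 0.7532 bits
C = 1 - 0.7532 = 0.2468 bits per symbol

This means we can reliably transmit up to 0.2468 bits of information per channel use.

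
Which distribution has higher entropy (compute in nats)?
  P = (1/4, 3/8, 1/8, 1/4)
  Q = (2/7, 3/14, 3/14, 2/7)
Q

Computing entropies in nats:
H(P) = 1.3209
H(Q) = 1.3761

Distribution Q has higher entropy.

Intuition: The distribution closer to uniform (more spread out) has higher entropy.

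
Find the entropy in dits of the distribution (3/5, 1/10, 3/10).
0.3900 dits

Shannon entropy is H(X) = -Σ p(x) log p(x).

For P = (3/5, 1/10, 3/10):
H = -3/5 × log_10(3/5) -1/10 × log_10(1/10) -3/10 × log_10(3/10)
H = 0.3900 dits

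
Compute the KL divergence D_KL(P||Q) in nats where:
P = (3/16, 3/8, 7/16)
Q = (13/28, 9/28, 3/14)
0.2001 nats

KL divergence: D_KL(P||Q) = Σ p(x) log(p(x)/q(x))

Computing term by term:
  x=0: 3/16 × log_e[(3/16)/(13/28)] = 3/16 × -0.9067 = -0.1700
  x=1: 3/8 × log_e[(3/8)/(9/28)] = 3/8 × 0.1542 = 0.0578
  x=2: 7/16 × log_e[(7/16)/(3/14)] = 7/16 × 0.7138 = 0.3123

D_KL(P||Q) = 0.2001 nats

Note: KL divergence is always non-negative and equals 0 iff P = Q.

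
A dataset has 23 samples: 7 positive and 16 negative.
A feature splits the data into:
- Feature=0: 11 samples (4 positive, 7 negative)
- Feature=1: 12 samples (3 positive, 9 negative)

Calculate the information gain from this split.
0.0110 bits

Information Gain = H(Y) - H(Y|Feature)

Before split:
P(positive) = 7/23 = 0.3043
H(Y) = 0.8865 bits

After split:
Feature=0: H = 0.9457 bits (weight = 11/23)
Feature=1: H = 0.8113 bits (weight = 12/23)
H(Y|Feature) = (11/23)×0.9457 + (12/23)×0.8113 = 0.8755 bits

Information Gain = 0.8865 - 0.8755 = 0.0110 bits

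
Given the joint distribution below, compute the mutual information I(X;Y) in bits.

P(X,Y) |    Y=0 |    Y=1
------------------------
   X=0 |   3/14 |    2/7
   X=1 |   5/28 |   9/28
0.0039 bits

Mutual information: I(X;Y) = H(X) + H(Y) - H(X,Y)

Marginals:
P(X) = (1/2, 1/2), H(X) = 1.0000 bits
P(Y) = (11/28, 17/28), H(Y) = 0.9666 bits

Joint entropy: H(X,Y) = 1.9628 bits

I(X;Y) = 1.0000 + 0.9666 - 1.9628 = 0.0039 bits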